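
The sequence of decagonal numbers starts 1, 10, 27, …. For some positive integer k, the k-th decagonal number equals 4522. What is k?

34

Set n(4n−3) = 4522, giving 4n² − 3n − 4522 = 0.
The discriminant is 9 + 16·4522 = 72361, and √72361 = 269.
So n = (3 + 269) / 8 = 272/8 = 34.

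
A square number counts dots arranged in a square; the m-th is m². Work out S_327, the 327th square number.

The 327th square number is n² with n = 327.
327² = 106929.

106929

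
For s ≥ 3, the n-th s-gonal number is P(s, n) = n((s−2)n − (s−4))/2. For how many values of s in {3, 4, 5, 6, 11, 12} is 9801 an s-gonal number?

s = 3: P(3, 139) = 9730 and P(3, 140) = 9870; 9801 is not s-gonal.
s = 4: P(4, 99) = 9801. ✓
s = 5: P(5, 81) = 9801. ✓
s = 6: P(6, 70) = 9730 and P(6, 71) = 10011; 9801 is not s-gonal.
s = 11: P(11, 47) = 9776 and P(11, 48) = 10200; 9801 is not s-gonal.
s = 12: P(12, 44) = 9504 and P(12, 45) = 9945; 9801 is not s-gonal.
Hits: s ∈ {4, 5} → 2.

2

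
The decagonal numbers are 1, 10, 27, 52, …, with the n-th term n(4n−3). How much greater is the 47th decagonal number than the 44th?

47·(4·47 − 3) = 8695 and 44·(4·44 − 3) = 7612.
Difference: 8695 − 7612 = 1083.

1083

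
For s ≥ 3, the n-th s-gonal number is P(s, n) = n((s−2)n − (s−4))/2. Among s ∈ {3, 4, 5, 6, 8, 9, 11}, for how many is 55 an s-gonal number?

s = 3: P(3, 10) = 55. ✓
s = 4: P(4, 7) = 49 and P(4, 8) = 64; 55 is not s-gonal.
s = 5: P(5, 6) = 51 and P(5, 7) = 70; 55 is not s-gonal.
s = 6: P(6, 5) = 45 and P(6, 6) = 66; 55 is not s-gonal.
s = 8: P(8, 4) = 40 and P(8, 5) = 65; 55 is not s-gonal.
s = 9: P(9, 4) = 46 and P(9, 5) = 75; 55 is not s-gonal.
s = 11: P(11, 3) = 30 and P(11, 4) = 58; 55 is not s-gonal.
Hits: s ∈ {3} → 1.

1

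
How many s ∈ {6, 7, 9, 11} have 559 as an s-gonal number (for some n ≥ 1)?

1

s = 6: P(6, 16) = 496 and P(6, 17) = 561; 559 is not s-gonal.
s = 7: P(7, 15) = 540 and P(7, 16) = 616; 559 is not s-gonal.
s = 9: P(9, 13) = 559. ✓
s = 11: P(11, 11) = 506 and P(11, 12) = 606; 559 is not s-gonal.
Hits: s ∈ {9} → 1.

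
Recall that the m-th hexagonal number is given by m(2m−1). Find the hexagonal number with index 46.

The 46th hexagonal number is n(2n−1) with n = 46.
46·(2·46 − 1) = 46·91 = 4186.

4186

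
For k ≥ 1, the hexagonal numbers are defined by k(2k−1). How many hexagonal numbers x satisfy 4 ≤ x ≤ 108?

6

The n-th hexagonal number is n(2n−1).
Smallest index with value ≥ 4: n = 2 (giving 6).
Largest index with value ≤ 108: n = 7 (giving 91).
Indices 2 through 7: 6 terms.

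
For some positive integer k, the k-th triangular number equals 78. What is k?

12

Set n(n+1)/2 = 78, giving n² + n − 156 = 0.
So n = (-1 + 25) / 2 = 24/2 = 12.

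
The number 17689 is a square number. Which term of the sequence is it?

We need n² = 17689, so n = √17689 = 133.

133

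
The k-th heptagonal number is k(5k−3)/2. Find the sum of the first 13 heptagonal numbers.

1911

Σ i(5i−3)/2 = (5Σi² − 3Σi) / 2 over i = 1..13.
Σi = 91 and Σi² = 819.
(5·819 − 3·91) / 2 = 3822/2 = 1911.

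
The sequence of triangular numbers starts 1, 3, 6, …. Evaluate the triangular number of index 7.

28

The 7th triangular number is n(n+1)/2 with n = 7.
7·8/2 = 56/2 = 28.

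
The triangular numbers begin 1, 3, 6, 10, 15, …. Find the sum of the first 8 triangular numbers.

Σ i(i+1)/2 = (Σi² + Σi) / 2 over i = 1..8.
Σi = 36 and Σi² = 204.
(1·204 + 1·36) / 2 = 240/2 = 120.

120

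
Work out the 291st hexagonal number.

169071

The 291st hexagonal number is n(2n−1) with n = 291.
291·(2·291 − 1) = 291·581 = 169071.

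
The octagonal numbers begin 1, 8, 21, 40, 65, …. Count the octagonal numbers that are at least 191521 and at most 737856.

The n-th octagonal number is n(3n−2).
Smallest index with value ≥ 191521: n = 253 (giving 191521).
Largest index with value ≤ 737856: n = 496 (giving 737056).
Indices 253 through 496: 244 terms.

244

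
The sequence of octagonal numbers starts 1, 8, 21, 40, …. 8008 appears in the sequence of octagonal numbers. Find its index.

Set n(3n−2) = 8008, giving 3n² − 2n − 8008 = 0.
The discriminant is 4 + 12·8008 = 96100, and √96100 = 310.
So n = (2 + 310) / 6 = 312/6 = 52.

52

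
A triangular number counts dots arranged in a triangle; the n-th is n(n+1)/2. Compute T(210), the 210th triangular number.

The 210th triangular number is n(n+1)/2 with n = 210.
210·211/2 = 44310/2 = 22155.

22155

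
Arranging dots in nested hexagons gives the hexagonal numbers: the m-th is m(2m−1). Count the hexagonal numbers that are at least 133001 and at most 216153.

71

The n-th hexagonal number is n(2n−1).
Smallest index with value ≥ 133001: n = 259 (giving 133903).
Largest index with value ≤ 216153: n = 329 (giving 216153).
Indices 259 through 329: 71 terms.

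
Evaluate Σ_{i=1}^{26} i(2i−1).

12051

Σ i(2i−1) = 2Σi² − Σi over i = 1..26.
Σi = 351 and Σi² = 6201.
2·6201 − 1·351 = 12051.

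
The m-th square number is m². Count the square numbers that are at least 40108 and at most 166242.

207

The n-th square number is n².
Smallest index with value ≥ 40108: n = 201 (giving 40401).
Largest index with value ≤ 166242: n = 407 (giving 165649).
Indices 201 through 407: 207 terms.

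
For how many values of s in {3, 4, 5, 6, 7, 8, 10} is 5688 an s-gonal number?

s = 3: P(3, 106) = 5671 and P(3, 107) = 5778; 5688 is not s-gonal.
s = 4: P(4, 75) = 5625 and P(4, 76) = 5776; 5688 is not s-gonal.
s = 5: P(5, 61) = 5551 and P(5, 62) = 5735; 5688 is not s-gonal.
s = 6: P(6, 53) = 5565 and P(6, 54) = 5778; 5688 is not s-gonal.
s = 7: P(7, 48) = 5688. ✓
s = 8: P(8, 43) = 5461 and P(8, 44) = 5720; 5688 is not s-gonal.
s = 10: P(10, 38) = 5662 and P(10, 39) = 5967; 5688 is not s-gonal.
Hits: s ∈ {7} → 1.

1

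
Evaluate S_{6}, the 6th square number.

36

The 6th square number is n² with n = 6.
6² = 36.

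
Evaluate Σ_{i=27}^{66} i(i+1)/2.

46840

Σ i(i+1)/2 = (Σi² + Σi) / 2 over i = 27..66.
Σi = 2211 − 351 = 1860 and Σi² = 98021 − 6201 = 91820.
(1·91820 + 1·1860) / 2 = 93680/2 = 46840.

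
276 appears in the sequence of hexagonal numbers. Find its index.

12

Set n(2n−1) = 276, giving 2n² − n − 276 = 0.
The discriminant is 1 + 8·276 = 2209, and √2209 = 47.
So n = (1 + 47) / 4 = 48/4 = 12.
Check: 12·(2·12 − 1) = 276. ✓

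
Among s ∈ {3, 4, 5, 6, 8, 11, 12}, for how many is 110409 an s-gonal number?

1

s = 3: P(3, 469) = 110215 and P(3, 470) = 110685; 110409 is not s-gonal.
s = 4: P(4, 332) = 110224 and P(4, 333) = 110889; 110409 is not s-gonal.
s = 5: P(5, 271) = 110026 and P(5, 272) = 110840; 110409 is not s-gonal.
s = 6: P(6, 235) = 110215 and P(6, 236) = 111156; 110409 is not s-gonal.
s = 8: P(8, 192) = 110208 and P(8, 193) = 111361; 110409 is not s-gonal.
s = 11: P(11, 157) = 110371 and P(11, 158) = 111785; 110409 is not s-gonal.
s = 12: P(12, 149) = 110409. ✓
Hits: s ∈ {12} → 1.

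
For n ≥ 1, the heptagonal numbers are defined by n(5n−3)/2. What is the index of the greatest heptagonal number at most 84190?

Solve n(5n−3)/2 ≤ 84190 for integer n.
n = 183 gives 83448 ≤ 84190, while n = 184 gives 84364 > 84190; so the answer is index 183.

183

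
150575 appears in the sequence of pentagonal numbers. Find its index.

Set n(3n−1)/2 = 150575, giving 3n² − n − 301150 = 0.
The discriminant is 1 + 24·150575 = 3613801, and √3613801 = 1901.
So n = (1 + 1901) / 6 = 1902/6 = 317.

317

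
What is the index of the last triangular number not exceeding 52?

9

Solve n(n+1)/2 ≤ 52 for integer n.
n = 9 gives 45 ≤ 52, while n = 10 gives 55 > 52; so the answer is index 9.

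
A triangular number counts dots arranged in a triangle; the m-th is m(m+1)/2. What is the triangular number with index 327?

The 327th triangular number is n(n+1)/2 with n = 327.
327·328/2 = 107256/2 = 53628.

53628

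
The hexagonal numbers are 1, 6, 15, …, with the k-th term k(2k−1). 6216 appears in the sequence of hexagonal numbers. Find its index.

Set n(2n−1) = 6216, giving 2n² − n − 6216 = 0.
The discriminant is 1 + 8·6216 = 49729, and √49729 = 223.
So n = (1 + 223) / 4 = 224/4 = 56.

56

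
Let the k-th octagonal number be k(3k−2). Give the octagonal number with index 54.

8640

The 54th octagonal number is n(3n−2) with n = 54.
54·(3·54 − 2) = 54·160 = 8640.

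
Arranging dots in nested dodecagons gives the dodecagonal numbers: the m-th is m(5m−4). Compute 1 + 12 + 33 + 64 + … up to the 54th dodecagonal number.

Σ i(5i−4) = 5Σi² − 4Σi over i = 1..54.
Σi = 1485 and Σi² = 53955.
5·53955 − 4·1485 = 263835.

263835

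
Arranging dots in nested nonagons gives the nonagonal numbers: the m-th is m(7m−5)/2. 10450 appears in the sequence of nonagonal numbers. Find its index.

Set n(7n−5)/2 = 10450, giving 7n² − 5n − 20900 = 0.
The discriminant is 25 + 56·10450 = 585225, and √585225 = 765.
So n = (5 + 765) / 14 = 770/14 = 55.

55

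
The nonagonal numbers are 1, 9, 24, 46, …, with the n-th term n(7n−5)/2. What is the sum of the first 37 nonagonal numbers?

Σ i(7i−5)/2 = (7Σi² − 5Σi) / 2 over i = 1..37.
Σi = 703 and Σi² = 17575.
(7·17575 − 5·703) / 2 = 119510/2 = 59755.

59755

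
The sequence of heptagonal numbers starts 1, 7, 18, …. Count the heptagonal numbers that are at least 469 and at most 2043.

The n-th heptagonal number is n(5n−3)/2.
Smallest index with value ≥ 469: n = 14 (giving 469).
Largest index with value ≤ 2043: n = 28 (giving 1918).
Indices 14 through 28: 15 terms.

15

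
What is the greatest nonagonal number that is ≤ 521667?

Solve n(7n−5)/2 ≤ 521667 for integer n.
n = 386 gives 520521 ≤ 521667, while n = 387 gives 523224 > 521667; so the answer is 520521.

520521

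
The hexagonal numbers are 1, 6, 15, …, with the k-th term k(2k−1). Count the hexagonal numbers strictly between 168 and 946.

12

The n-th hexagonal number is n(2n−1).
Smallest index with value > 168: n = 10 (giving 190).
Largest index with value < 946: n = 21 (giving 861).
Indices 10 through 21: 12 terms.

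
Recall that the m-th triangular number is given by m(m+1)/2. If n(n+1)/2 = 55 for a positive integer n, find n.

Set n(n+1)/2 = 55, giving n² + n − 110 = 0.
The discriminant is 1 + 8·55 = 441, and √441 = 21.
So n = (-1 + 21) / 2 = 20/2 = 10.
Check: 10·11/2 = 55. ✓

10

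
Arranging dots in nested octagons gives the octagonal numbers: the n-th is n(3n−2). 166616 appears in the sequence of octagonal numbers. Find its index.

236

Set n(3n−2) = 166616, giving 3n² − 2n − 166616 = 0.
The discriminant is 4 + 12·166616 = 1999396, and √1999396 = 1414.
So n = (2 + 1414) / 6 = 1416/6 = 236.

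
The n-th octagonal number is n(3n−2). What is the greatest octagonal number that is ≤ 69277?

69008

Solve n(3n−2) ≤ 69277 for integer n.
n = 152 gives 69008 ≤ 69277, while n = 153 gives 69921 > 69277; so the answer is 69008.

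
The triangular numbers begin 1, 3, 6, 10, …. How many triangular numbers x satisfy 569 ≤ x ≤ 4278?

59

The n-th triangular number is n(n+1)/2.
Smallest index with value ≥ 569: n = 34 (giving 595).
Largest index with value ≤ 4278: n = 92 (giving 4278).
Indices 34 through 92: 59 terms.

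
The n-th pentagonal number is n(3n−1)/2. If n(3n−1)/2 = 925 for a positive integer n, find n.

25

Set n(3n−1)/2 = 925, giving 3n² − n − 1850 = 0.
The discriminant is 1 + 24·925 = 22201, and √22201 = 149.
So n = (1 + 149) / 6 = 150/6 = 25.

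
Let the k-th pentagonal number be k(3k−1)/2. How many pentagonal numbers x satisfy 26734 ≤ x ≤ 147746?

181

The n-th pentagonal number is n(3n−1)/2.
Smallest index with value ≥ 26734: n = 134 (giving 26867).
Largest index with value ≤ 147746: n = 314 (giving 147737).
Indices 134 through 314: 181 terms.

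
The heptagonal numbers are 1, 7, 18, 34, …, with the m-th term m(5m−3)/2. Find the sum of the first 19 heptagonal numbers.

Σ i(5i−3)/2 = (5Σi² − 3Σi) / 2 over i = 1..19.
Σi = 190 and Σi² = 2470.
(5·2470 − 3·190) / 2 = 11780/2 = 5890.

5890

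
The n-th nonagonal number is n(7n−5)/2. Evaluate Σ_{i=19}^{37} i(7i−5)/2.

Σ i(7i−5)/2 = (7Σi² − 5Σi) / 2 over i = 19..37.
Σi = 703 − 171 = 532 and Σi² = 17575 − 2109 = 15466.
(7·15466 − 5·532) / 2 = 105602/2 = 52801.

52801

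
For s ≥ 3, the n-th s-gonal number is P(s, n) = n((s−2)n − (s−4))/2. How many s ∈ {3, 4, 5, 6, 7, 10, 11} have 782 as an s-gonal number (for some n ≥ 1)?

s = 3: P(3, 39) = 780 and P(3, 40) = 820; 782 is not s-gonal.
s = 4: P(4, 27) = 729 and P(4, 28) = 784; 782 is not s-gonal.
s = 5: P(5, 23) = 782. ✓
s = 6: P(6, 20) = 780 and P(6, 21) = 861; 782 is not s-gonal.
s = 7: P(7, 17) = 697 and P(7, 18) = 783; 782 is not s-gonal.
s = 10: P(10, 14) = 742 and P(10, 15) = 855; 782 is not s-gonal.
s = 11: P(11, 13) = 715 and P(11, 14) = 833; 782 is not s-gonal.
Hits: s ∈ {5} → 1.

1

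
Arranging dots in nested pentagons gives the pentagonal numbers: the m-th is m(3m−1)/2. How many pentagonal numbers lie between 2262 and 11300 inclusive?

48

The n-th pentagonal number is n(3n−1)/2.
Smallest index with value ≥ 2262: n = 39 (giving 2262).
Largest index with value ≤ 11300: n = 86 (giving 11051).
Indices 39 through 86: 48 terms.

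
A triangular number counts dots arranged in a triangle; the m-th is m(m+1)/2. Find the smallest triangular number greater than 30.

36

Solve n(n+1)/2 > 30 for integer n.
The largest n with value ≤ 30 is 7 (since 28 ≤ 30 < 36), so the first above is n = 8, value 36.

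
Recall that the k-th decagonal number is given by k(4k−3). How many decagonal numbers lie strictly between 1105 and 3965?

14

The n-th decagonal number is n(4n−3).
Smallest index with value > 1105: n = 18 (giving 1242).
Largest index with value < 3965: n = 31 (giving 3751).
Indices 18 through 31: 14 terms.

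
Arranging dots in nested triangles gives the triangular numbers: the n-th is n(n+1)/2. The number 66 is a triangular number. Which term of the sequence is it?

11

Set n(n+1)/2 = 66, giving n² + n − 132 = 0.
The discriminant is 1 + 8·66 = 529, and √529 = 23.
So n = (-1 + 23) / 2 = 22/2 = 11.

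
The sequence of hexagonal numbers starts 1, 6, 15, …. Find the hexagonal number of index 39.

The 39th hexagonal number is n(2n−1) with n = 39.
39·(2·39 − 1) = 39·77 = 3003.

3003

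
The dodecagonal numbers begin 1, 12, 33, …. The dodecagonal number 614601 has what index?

351

Set n(5n−4) = 614601, giving 5n² − 4n − 614601 = 0.
The discriminant is 16 + 20·614601 = 12292036, and √12292036 = 3506.
So n = (4 + 3506) / 10 = 3510/10 = 351.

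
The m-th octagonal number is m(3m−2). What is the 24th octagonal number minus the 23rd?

Consecutive octagonal numbers differ by 6n − 5: here 6·24 − 5 = 139.

139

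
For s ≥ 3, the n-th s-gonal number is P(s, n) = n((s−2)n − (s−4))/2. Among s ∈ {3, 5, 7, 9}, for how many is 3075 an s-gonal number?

s = 3: P(3, 77) = 3003 and P(3, 78) = 3081; 3075 is not s-gonal.
s = 5: P(5, 45) = 3015 and P(5, 46) = 3151; 3075 is not s-gonal.
s = 7: P(7, 35) = 3010 and P(7, 36) = 3186; 3075 is not s-gonal.
s = 9: P(9, 30) = 3075. ✓
Hits: s ∈ {9} → 1.

1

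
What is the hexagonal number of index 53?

The 53rd hexagonal number is n(2n−1) with n = 53.
53·(2·53 − 1) = 53·105 = 5565.

5565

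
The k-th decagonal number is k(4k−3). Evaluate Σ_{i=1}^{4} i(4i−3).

90

Σ i(4i−3) = 4Σi² − 3Σi over i = 1..4.
Σi = 10 and Σi² = 30.
4·30 − 3·10 = 90.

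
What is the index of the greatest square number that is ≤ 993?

Solve n² ≤ 993 for integer n.
n = 31 gives 961 ≤ 993, while n = 32 gives 1024 > 993; so the answer is index 31.

31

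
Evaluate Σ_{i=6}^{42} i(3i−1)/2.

37851

Σ i(3i−1)/2 = (3Σi² − Σi) / 2 over i = 6..42.
Σi = 903 − 15 = 888 and Σi² = 25585 − 55 = 25530.
(3·25530 − 1·888) / 2 = 75702/2 = 37851.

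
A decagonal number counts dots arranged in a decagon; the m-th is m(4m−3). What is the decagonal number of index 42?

The 42nd decagonal number is n(4n−3) with n = 42.
42·(4·42 − 3) = 42·165 = 6930.

6930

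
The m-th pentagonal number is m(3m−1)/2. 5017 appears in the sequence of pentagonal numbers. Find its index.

58

Set n(3n−1)/2 = 5017, giving 3n² − n − 10034 = 0.
The discriminant is 1 + 24·5017 = 120409, and √120409 = 347.
So n = (1 + 347) / 6 = 348/6 = 58.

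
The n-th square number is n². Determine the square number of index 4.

16

4² = 16.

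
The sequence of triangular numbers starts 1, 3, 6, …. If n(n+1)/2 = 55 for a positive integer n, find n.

Set n(n+1)/2 = 55, giving n² + n − 110 = 0.
The discriminant is 1 + 8·55 = 441, and √441 = 21.
So n = (-1 + 21) / 2 = 20/2 = 10.
Check: 10·11/2 = 55. ✓

10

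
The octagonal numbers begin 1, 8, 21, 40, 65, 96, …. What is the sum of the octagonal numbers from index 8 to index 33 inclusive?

Σ i(3i−2) = 3Σi² − 2Σi over i = 8..33.
Σi = 561 − 28 = 533 and Σi² = 12529 − 140 = 12389.
3·12389 − 2·533 = 36101.

36101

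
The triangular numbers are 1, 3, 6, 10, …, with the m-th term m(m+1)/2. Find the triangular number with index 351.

61776

351·352/2 = 123552/2 = 61776.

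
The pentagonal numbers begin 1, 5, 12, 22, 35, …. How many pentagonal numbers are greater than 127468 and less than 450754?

257

The n-th pentagonal number is n(3n−1)/2.
Smallest index with value > 127468: n = 292 (giving 127750).
Largest index with value < 450754: n = 548 (giving 450182).
Indices 292 through 548: 257 terms.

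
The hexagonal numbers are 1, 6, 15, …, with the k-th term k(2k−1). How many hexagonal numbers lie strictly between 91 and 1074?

16

The n-th hexagonal number is n(2n−1).
Smallest index with value > 91: n = 8 (giving 120).
Largest index with value < 1074: n = 23 (giving 1035).
Indices 8 through 23: 16 terms.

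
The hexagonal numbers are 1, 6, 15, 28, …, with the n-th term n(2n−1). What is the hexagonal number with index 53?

The 53rd hexagonal number is n(2n−1) with n = 53.
53·(2·53 − 1) = 53·105 = 5565.

5565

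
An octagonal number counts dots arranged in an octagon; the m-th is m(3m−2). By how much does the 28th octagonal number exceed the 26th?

28·(3·28 − 2) = 2296 and 26·(3·26 − 2) = 1976.
Difference: 2296 − 1976 = 320.

320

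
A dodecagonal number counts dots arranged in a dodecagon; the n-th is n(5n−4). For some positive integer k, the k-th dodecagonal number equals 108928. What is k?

Set n(5n−4) = 108928, giving 5n² − 4n − 108928 = 0.
So n = (4 + 1476) / 10 = 1480/10 = 148.
Check: 148·(5·148 − 4) = 108928. ✓

148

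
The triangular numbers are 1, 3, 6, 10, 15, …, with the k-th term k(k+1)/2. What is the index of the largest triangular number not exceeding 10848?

Solve n(n+1)/2 ≤ 10848 for integer n.
n = 146 gives 10731 ≤ 10848, while n = 147 gives 10878 > 10848; so the answer is index 146.

146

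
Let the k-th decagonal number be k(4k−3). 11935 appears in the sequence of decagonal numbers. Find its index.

55

Set n(4n−3) = 11935, giving 4n² − 3n − 11935 = 0.
So n = (3 + 437) / 8 = 440/8 = 55.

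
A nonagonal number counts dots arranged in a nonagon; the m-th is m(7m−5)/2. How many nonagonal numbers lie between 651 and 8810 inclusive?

The n-th nonagonal number is n(7n−5)/2.
Smallest index with value ≥ 651: n = 14 (giving 651).
Largest index with value ≤ 8810: n = 50 (giving 8625).
Indices 14 through 50: 37 terms.

37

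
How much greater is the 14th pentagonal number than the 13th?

40

Consecutive pentagonal numbers differ by 3n − 2: here 3·14 − 2 = 40.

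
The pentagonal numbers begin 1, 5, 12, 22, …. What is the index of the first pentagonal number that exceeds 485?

19

Solve n(3n−1)/2 > 485 for integer n.
The largest n with value ≤ 485 is 18 (since 477 ≤ 485 < 532), so the first above is n = 19, value 532.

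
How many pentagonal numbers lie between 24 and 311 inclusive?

10

The n-th pentagonal number is n(3n−1)/2.
Smallest index with value ≥ 24: n = 5 (giving 35).
Largest index with value ≤ 311: n = 14 (giving 287).
Indices 5 through 14: 10 terms.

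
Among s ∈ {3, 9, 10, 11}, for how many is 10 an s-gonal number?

2

s = 3: P(3, 4) = 10. ✓
s = 9: P(9, 2) = 9 and P(9, 3) = 24; 10 is not s-gonal.
s = 10: P(10, 2) = 10. ✓
s = 11: P(11, 1) = 1 and P(11, 2) = 11; 10 is not s-gonal.
Hits: s ∈ {3, 10} → 2.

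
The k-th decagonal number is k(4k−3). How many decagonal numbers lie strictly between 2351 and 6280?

The n-th decagonal number is n(4n−3).
Smallest index with value > 2351: n = 25 (giving 2425).
Largest index with value < 6280: n = 39 (giving 5967).
Indices 25 through 39: 15 terms.

15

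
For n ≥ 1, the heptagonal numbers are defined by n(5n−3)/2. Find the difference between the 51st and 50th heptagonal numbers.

Consecutive heptagonal numbers differ by 5n − 4: here 5·51 − 4 = 251.

251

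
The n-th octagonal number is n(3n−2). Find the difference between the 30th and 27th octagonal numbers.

30·(3·30 − 2) = 2640 and 27·(3·27 − 2) = 2133.
Difference: 2640 − 2133 = 507.

507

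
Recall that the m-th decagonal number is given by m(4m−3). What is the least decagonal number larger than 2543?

Solve n(4n−3) > 2543 for integer n.
The largest n with value ≤ 2543 is 25 (since 2425 ≤ 2543 < 2626), so the first above is n = 26, value 2626.

2626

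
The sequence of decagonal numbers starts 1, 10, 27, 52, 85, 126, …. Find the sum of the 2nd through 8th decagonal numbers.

Σ i(4i−3) = 4Σi² − 3Σi over i = 2..8.
Σi = 36 − 1 = 35 and Σi² = 204 − 1 = 203.
4·203 − 3·35 = 707.

707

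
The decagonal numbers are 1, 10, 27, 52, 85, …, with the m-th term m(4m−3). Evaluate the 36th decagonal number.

5076

The 36th decagonal number is n(4n−3) with n = 36.
36·(4·36 − 3) = 36·141 = 5076.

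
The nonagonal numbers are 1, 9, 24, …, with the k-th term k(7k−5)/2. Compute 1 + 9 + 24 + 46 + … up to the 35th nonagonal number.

50610

Σ i(7i−5)/2 = (7Σi² − 5Σi) / 2 over i = 1..35.
Σi = 630 and Σi² = 14910.
(7·14910 − 5·630) / 2 = 101220/2 = 50610.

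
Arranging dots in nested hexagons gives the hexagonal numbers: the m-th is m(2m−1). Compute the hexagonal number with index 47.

The 47th hexagonal number is n(2n−1) with n = 47.
47·(2·47 − 1) = 47·93 = 4371.

4371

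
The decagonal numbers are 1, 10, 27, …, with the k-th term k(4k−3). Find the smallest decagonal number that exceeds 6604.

Solve n(4n−3) > 6604 for integer n.
The largest n with value ≤ 6604 is 41 (since 6601 ≤ 6604 < 6930), so the first above is n = 42, value 6930.

6930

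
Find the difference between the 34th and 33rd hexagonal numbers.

Consecutive hexagonal numbers differ by 4n − 3: here 4·34 − 3 = 133.

133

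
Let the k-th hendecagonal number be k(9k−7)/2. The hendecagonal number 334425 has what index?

273

Set n(9n−7)/2 = 334425, giving 9n² − 7n − 668850 = 0.
The discriminant is 49 + 72·334425 = 24078649, and √24078649 = 4907.
So n = (7 + 4907) / 18 = 4914/18 = 273.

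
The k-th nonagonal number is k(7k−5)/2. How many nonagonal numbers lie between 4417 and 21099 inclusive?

43

The n-th nonagonal number is n(7n−5)/2.
Smallest index with value ≥ 4417: n = 36 (giving 4446).
Largest index with value ≤ 21099: n = 78 (giving 21099).
Indices 36 through 78: 43 terms.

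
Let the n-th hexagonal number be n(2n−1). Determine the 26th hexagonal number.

The 26th hexagonal number is n(2n−1) with n = 26.
26·(2·26 − 1) = 26·51 = 1326.

1326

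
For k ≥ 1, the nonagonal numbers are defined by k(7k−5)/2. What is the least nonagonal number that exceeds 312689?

Solve n(7n−5)/2 > 312689 for integer n.
The largest n with value ≤ 312689 is 299 (since 312156 ≤ 312689 < 314250), so the first above is n = 300, value 314250.

314250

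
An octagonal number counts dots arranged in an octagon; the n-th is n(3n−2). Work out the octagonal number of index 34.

34·(3·34 − 2) = 34·100 = 3400.

3400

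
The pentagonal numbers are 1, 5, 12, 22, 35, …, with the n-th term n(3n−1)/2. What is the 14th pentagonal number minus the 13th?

40

Consecutive pentagonal numbers differ by 3n − 2: here 3·14 − 2 = 40.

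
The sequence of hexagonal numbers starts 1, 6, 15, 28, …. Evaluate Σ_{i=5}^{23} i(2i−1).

8322

Σ i(2i−1) = 2Σi² − Σi over i = 5..23.
Σi = 276 − 10 = 266 and Σi² = 4324 − 30 = 4294.
2·4294 − 1·266 = 8322.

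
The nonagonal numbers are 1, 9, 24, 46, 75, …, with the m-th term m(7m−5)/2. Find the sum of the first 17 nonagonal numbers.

Σ i(7i−5)/2 = (7Σi² − 5Σi) / 2 over i = 1..17.
Σi = 153 and Σi² = 1785.
(7·1785 − 5·153) / 2 = 11730/2 = 5865.

5865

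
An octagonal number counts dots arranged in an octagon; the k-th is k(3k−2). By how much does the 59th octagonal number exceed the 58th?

Consecutive octagonal numbers differ by 6n − 5: here 6·59 − 5 = 349.

349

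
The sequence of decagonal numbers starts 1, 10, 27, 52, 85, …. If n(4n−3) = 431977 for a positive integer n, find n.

Set n(4n−3) = 431977, giving 4n² − 3n − 431977 = 0.
The discriminant is 9 + 16·431977 = 6911641, and √6911641 = 2629.
So n = (3 + 2629) / 8 = 2632/8 = 329.
Check: 329·(4·329 − 3) = 431977. ✓

329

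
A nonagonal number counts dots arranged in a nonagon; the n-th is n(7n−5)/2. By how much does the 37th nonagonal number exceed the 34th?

37·(7·37 − 5)/2 = 4699 and 34·(7·34 − 5)/2 = 3961.
Difference: 4699 − 3961 = 738.

738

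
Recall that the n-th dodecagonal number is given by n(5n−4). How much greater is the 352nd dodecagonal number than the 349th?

352·(5·352 − 4) = 618112 and 349·(5·349 − 4) = 607609.
Difference: 618112 − 607609 = 10503.

10503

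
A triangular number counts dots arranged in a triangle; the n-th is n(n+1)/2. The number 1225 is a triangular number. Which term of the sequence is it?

49

Set n(n+1)/2 = 1225, giving n² + n − 2450 = 0.
So n = (-1 + 99) / 2 = 98/2 = 49.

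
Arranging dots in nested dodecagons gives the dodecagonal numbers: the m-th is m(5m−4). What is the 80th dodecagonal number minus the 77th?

80·(5·80 − 4) = 31680 and 77·(5·77 − 4) = 29337.
Difference: 31680 − 29337 = 2343.

2343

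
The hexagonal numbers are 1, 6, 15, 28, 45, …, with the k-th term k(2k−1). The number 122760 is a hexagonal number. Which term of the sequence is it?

Set n(2n−1) = 122760, giving 2n² − n − 122760 = 0.
So n = (1 + 991) / 4 = 992/4 = 248.

248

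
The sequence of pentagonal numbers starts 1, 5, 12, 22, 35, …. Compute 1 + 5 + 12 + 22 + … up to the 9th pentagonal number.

Σ i(3i−1)/2 = (3Σi² − Σi) / 2 over i = 1..9.
Σi = 45 and Σi² = 285.
(3·285 − 1·45) / 2 = 810/2 = 405.

405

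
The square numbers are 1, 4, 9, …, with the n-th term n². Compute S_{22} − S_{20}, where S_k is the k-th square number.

84

22² = 484 and 20² = 400.
Difference: 484 − 400 = 84.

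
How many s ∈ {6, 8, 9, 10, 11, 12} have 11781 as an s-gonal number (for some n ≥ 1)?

s = 6: P(6, 77) = 11781. ✓
s = 8: P(8, 63) = 11781. ✓
s = 9: P(9, 58) = 11629 and P(9, 59) = 12036; 11781 is not s-gonal.
s = 10: P(10, 54) = 11502 and P(10, 55) = 11935; 11781 is not s-gonal.
s = 11: P(11, 51) = 11526 and P(11, 52) = 11986; 11781 is not s-gonal.
s = 12: P(12, 48) = 11328 and P(12, 49) = 11809; 11781 is not s-gonal.
Hits: s ∈ {6, 8} → 2.

2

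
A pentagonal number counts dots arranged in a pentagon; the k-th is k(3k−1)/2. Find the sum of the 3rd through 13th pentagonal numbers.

1177

Σ i(3i−1)/2 = (3Σi² − Σi) / 2 over i = 3..13.
Σi = 91 − 3 = 88 and Σi² = 819 − 5 = 814.
(3·814 − 1·88) / 2 = 2354/2 = 1177.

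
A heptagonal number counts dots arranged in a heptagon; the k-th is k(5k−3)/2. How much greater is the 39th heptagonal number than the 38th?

191

Consecutive heptagonal numbers differ by 5n − 4: here 5·39 − 4 = 191.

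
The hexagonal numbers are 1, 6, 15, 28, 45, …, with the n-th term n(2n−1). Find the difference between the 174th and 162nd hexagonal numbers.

8052

174·(2·174 − 1) = 60378 and 162·(2·162 − 1) = 52326.
Difference: 60378 − 52326 = 8052.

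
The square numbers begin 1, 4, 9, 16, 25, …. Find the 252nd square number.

63504

252² = 63504.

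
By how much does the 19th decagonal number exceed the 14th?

19·(4·19 − 3) = 1387 and 14·(4·14 − 3) = 742.
Difference: 1387 − 742 = 645.

645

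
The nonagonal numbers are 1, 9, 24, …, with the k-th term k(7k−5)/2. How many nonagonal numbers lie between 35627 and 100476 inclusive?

The n-th nonagonal number is n(7n−5)/2.
Smallest index with value ≥ 35627: n = 102 (giving 36159).
Largest index with value ≤ 100476: n = 169 (giving 99541).
Indices 102 through 169: 68 terms.

68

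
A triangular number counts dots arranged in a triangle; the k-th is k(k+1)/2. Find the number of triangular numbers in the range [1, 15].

5

The n-th triangular number is n(n+1)/2.
Smallest index with value ≥ 1: n = 1 (giving 1).
Largest index with value ≤ 15: n = 5 (giving 15).
Indices 1 through 5: 5 terms.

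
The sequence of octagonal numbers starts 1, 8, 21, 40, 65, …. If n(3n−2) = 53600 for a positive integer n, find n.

Set n(3n−2) = 53600, giving 3n² − 2n − 53600 = 0.
So n = (2 + 802) / 6 = 804/6 = 134.

134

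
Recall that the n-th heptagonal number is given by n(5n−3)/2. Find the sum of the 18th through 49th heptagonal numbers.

Σ i(5i−3)/2 = (5Σi² − 3Σi) / 2 over i = 18..49.
Σi = 1225 − 153 = 1072 and Σi² = 40425 − 1785 = 38640.
(5·38640 − 3·1072) / 2 = 189984/2 = 94992.

94992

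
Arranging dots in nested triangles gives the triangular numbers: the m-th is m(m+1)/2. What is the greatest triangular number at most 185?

Solve n(n+1)/2 ≤ 185 for integer n.
n = 18 gives 171 ≤ 185, while n = 19 gives 190 > 185; so the answer is 171.

171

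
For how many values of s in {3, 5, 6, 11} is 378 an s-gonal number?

2

s = 3: P(3, 27) = 378. ✓
s = 5: P(5, 16) = 376 and P(5, 17) = 425; 378 is not s-gonal.
s = 6: P(6, 14) = 378. ✓
s = 11: P(11, 9) = 333 and P(11, 10) = 415; 378 is not s-gonal.
Hits: s ∈ {3, 6} → 2.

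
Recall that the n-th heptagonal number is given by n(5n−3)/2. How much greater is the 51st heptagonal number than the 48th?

738

51·(5·51 − 3)/2 = 6426 and 48·(5·48 − 3)/2 = 5688.
Difference: 6426 − 5688 = 738.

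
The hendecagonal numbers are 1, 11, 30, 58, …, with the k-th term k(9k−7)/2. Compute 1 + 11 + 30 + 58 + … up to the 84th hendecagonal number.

Σ i(9i−7)/2 = (9Σi² − 7Σi) / 2 over i = 1..84.
Σi = 3570 and Σi² = 201110.
(9·201110 − 7·3570) / 2 = 1785000/2 = 892500.

892500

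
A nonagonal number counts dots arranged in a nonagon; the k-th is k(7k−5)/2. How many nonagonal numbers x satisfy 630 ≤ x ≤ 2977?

The n-th nonagonal number is n(7n−5)/2.
Smallest index with value ≥ 630: n = 14 (giving 651).
Largest index with value ≤ 2977: n = 29 (giving 2871).
Indices 14 through 29: 16 terms.

16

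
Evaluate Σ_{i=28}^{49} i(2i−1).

Σ i(2i−1) = 2Σi² − Σi over i = 28..49.
Σi = 1225 − 378 = 847 and Σi² = 40425 − 6930 = 33495.
2·33495 − 1·847 = 66143.

66143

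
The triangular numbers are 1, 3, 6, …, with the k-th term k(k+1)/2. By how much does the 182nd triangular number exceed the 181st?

Consecutive triangular numbers differ by n: T_{182} − T_{181} = 182.

182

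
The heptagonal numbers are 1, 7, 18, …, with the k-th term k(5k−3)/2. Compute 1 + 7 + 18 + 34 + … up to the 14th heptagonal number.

Σ i(5i−3)/2 = (5Σi² − 3Σi) / 2 over i = 1..14.
Σi = 105 and Σi² = 1015.
(5·1015 − 3·105) / 2 = 4760/2 = 2380.

2380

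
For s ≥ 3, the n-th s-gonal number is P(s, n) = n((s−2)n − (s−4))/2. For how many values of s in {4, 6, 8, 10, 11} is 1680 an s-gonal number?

s = 4: P(4, 40) = 1600 and P(4, 41) = 1681; 1680 is not s-gonal.
s = 6: P(6, 29) = 1653 and P(6, 30) = 1770; 1680 is not s-gonal.
s = 8: P(8, 24) = 1680. ✓
s = 10: P(10, 20) = 1540 and P(10, 21) = 1701; 1680 is not s-gonal.
s = 11: P(11, 19) = 1558 and P(11, 20) = 1730; 1680 is not s-gonal.
Hits: s ∈ {8} → 1.

1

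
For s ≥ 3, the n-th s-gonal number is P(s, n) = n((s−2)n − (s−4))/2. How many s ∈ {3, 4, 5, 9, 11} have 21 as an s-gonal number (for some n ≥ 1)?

s = 3: P(3, 6) = 21. ✓
s = 4: P(4, 4) = 16 and P(4, 5) = 25; 21 is not s-gonal.
s = 5: P(5, 3) = 12 and P(5, 4) = 22; 21 is not s-gonal.
s = 9: P(9, 2) = 9 and P(9, 3) = 24; 21 is not s-gonal.
s = 11: P(11, 2) = 11 and P(11, 3) = 30; 21 is not s-gonal.
Hits: s ∈ {3} → 1.

1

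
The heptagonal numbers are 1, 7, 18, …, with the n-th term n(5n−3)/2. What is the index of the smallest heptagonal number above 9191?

Solve n(5n−3)/2 > 9191 for integer n.
The largest n with value ≤ 9191 is 60 (since 8910 ≤ 9191 < 9211), so the first above is n = 61, value 9211.

61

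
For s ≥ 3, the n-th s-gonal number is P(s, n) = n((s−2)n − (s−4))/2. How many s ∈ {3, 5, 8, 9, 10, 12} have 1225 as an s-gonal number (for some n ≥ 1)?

1

s = 3: P(3, 49) = 1225. ✓
s = 5: P(5, 28) = 1162 and P(5, 29) = 1247; 1225 is not s-gonal.
s = 8: P(8, 20) = 1160 and P(8, 21) = 1281; 1225 is not s-gonal.
s = 9: P(9, 19) = 1216 and P(9, 20) = 1350; 1225 is not s-gonal.
s = 10: P(10, 17) = 1105 and P(10, 18) = 1242; 1225 is not s-gonal.
s = 12: P(12, 16) = 1216 and P(12, 17) = 1377; 1225 is not s-gonal.
Hits: s ∈ {3} → 1.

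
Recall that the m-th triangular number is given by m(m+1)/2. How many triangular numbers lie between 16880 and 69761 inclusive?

The n-th triangular number is n(n+1)/2.
Smallest index with value ≥ 16880: n = 184 (giving 17020).
Largest index with value ≤ 69761: n = 373 (giving 69751).
Indices 184 through 373: 190 terms.

190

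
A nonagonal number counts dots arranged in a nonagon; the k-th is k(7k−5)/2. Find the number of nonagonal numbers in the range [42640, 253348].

159

The n-th nonagonal number is n(7n−5)/2.
Smallest index with value ≥ 42640: n = 111 (giving 42846).
Largest index with value ≤ 253348: n = 269 (giving 252591).
Indices 111 through 269: 159 terms.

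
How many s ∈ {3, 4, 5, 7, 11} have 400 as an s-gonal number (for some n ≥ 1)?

s = 3: P(3, 27) = 378 and P(3, 28) = 406; 400 is not s-gonal.
s = 4: P(4, 20) = 400. ✓
s = 5: P(5, 16) = 376 and P(5, 17) = 425; 400 is not s-gonal.
s = 7: P(7, 12) = 342 and P(7, 13) = 403; 400 is not s-gonal.
s = 11: P(11, 9) = 333 and P(11, 10) = 415; 400 is not s-gonal.
Hits: s ∈ {4} → 1.

1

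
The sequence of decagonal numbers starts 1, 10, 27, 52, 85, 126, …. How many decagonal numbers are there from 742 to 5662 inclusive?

25

The n-th decagonal number is n(4n−3).
Smallest index with value ≥ 742: n = 14 (giving 742).
Largest index with value ≤ 5662: n = 38 (giving 5662).
Indices 14 through 38: 25 terms.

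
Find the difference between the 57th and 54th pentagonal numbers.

498

57·(3·57 − 1)/2 = 4845 and 54·(3·54 − 1)/2 = 4347.
Difference: 4845 − 4347 = 498.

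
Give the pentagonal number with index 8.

92

8·(3·8 − 1)/2 = 8·23/2 = 92.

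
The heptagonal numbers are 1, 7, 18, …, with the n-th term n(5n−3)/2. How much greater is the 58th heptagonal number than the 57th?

286

Consecutive heptagonal numbers differ by 5n − 4: here 5·58 − 4 = 286.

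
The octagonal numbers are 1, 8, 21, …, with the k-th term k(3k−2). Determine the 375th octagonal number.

The 375th octagonal number is n(3n−2) with n = 375.
375·(3·375 − 2) = 375·1123 = 421125.

421125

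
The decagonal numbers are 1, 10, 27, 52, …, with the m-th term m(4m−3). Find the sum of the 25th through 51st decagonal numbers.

159426

Σ i(4i−3) = 4Σi² − 3Σi over i = 25..51.
Σi = 1326 − 300 = 1026 and Σi² = 45526 − 4900 = 40626.
4·40626 − 3·1026 = 159426.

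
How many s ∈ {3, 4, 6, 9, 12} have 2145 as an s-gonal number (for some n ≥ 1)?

2

s = 3: P(3, 65) = 2145. ✓
s = 4: P(4, 46) = 2116 and P(4, 47) = 2209; 2145 is not s-gonal.
s = 6: P(6, 33) = 2145. ✓
s = 9: P(9, 25) = 2125 and P(9, 26) = 2301; 2145 is not s-gonal.
s = 12: P(12, 21) = 2121 and P(12, 22) = 2332; 2145 is not s-gonal.
Hits: s ∈ {3, 6} → 2.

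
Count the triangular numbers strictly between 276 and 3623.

61

The n-th triangular number is n(n+1)/2.
Smallest index with value > 276: n = 24 (giving 300).
Largest index with value < 3623: n = 84 (giving 3570).
Indices 24 through 84: 61 terms.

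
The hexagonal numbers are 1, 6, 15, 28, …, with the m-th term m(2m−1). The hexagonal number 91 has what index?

Set n(2n−1) = 91, giving 2n² − n − 91 = 0.
The discriminant is 1 + 8·91 = 729, and √729 = 27.
So n = (1 + 27) / 4 = 28/4 = 7.

7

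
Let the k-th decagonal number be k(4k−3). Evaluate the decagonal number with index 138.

The 138th decagonal number is n(4n−3) with n = 138.
138·(4·138 − 3) = 138·549 = 75762.

75762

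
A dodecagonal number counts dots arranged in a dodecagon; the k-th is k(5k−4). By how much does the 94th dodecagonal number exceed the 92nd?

94·(5·94 − 4) = 43804 and 92·(5·92 − 4) = 41952.
Difference: 43804 − 41952 = 1852.

1852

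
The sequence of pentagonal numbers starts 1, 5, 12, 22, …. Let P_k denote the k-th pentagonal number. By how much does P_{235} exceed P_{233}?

1403

235·(3·235 − 1)/2 = 82720 and 233·(3·233 − 1)/2 = 81317.
Difference: 82720 − 81317 = 1403.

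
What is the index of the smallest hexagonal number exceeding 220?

11

Solve n(2n−1) > 220 for integer n.
The largest n with value ≤ 220 is 10 (since 190 ≤ 220 < 231), so the first above is n = 11, value 231.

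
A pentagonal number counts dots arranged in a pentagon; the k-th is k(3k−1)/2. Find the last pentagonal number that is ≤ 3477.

3432

Solve n(3n−1)/2 ≤ 3477 for integer n.
n = 48 gives 3432 ≤ 3477, while n = 49 gives 3577 > 3477; so the answer is 3432.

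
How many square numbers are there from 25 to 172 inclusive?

9

The n-th square number is n².
Smallest index with value ≥ 25: n = 5 (giving 25).
Largest index with value ≤ 172: n = 13 (giving 169).
Indices 5 through 13: 9 terms.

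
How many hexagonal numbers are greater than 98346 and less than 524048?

The n-th hexagonal number is n(2n−1).
Smallest index with value > 98346: n = 223 (giving 99235).
Largest index with value < 524048: n = 512 (giving 523776).
Indices 223 through 512: 290 terms.

290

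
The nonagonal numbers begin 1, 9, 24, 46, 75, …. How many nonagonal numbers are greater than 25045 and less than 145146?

The n-th nonagonal number is n(7n−5)/2.
Smallest index with value > 25045: n = 85 (giving 25075).
Largest index with value < 145146: n = 203 (giving 143724).
Indices 85 through 203: 119 terms.

119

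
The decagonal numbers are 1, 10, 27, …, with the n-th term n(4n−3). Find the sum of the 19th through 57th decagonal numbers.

Σ i(4i−3) = 4Σi² − 3Σi over i = 19..57.
Σi = 1653 − 171 = 1482 and Σi² = 63365 − 2109 = 61256.
4·61256 − 3·1482 = 240578.

240578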